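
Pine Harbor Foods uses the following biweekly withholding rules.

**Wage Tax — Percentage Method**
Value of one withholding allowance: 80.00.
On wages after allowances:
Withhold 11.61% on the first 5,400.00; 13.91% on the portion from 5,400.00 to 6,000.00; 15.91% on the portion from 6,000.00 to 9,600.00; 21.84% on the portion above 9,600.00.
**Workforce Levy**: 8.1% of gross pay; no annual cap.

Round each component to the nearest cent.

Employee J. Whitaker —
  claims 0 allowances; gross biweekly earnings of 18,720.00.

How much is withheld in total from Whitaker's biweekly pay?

4,791.29

Wage Tax: taxable = 18,720.00
  1,283.16 + 21.84% × (18,720.00 − 9,600.00) = 1,283.16 + 21.84% × 9,120.00 = 3,274.97
Workforce Levy: 8.1% × 18,720.00 = 1,516.32
Total: 3,274.97 + 1,516.32 = 4,791.29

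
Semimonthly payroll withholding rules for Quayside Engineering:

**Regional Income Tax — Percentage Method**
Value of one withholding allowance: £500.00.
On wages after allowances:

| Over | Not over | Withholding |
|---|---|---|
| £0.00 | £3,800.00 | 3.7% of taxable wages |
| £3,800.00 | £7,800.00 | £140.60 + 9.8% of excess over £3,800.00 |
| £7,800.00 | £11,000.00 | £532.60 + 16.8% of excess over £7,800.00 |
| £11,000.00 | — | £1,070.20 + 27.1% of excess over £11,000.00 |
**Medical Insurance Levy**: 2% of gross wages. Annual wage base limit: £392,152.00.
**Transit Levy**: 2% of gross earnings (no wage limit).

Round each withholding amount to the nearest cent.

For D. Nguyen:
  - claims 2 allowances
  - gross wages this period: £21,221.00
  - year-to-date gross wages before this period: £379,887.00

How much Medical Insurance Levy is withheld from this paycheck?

£245.30

Medical Insurance Levy: cap £392,152.00 − YTD £379,887.00 = £12,265.00 subject; 2% × £12,265.00 = £245.30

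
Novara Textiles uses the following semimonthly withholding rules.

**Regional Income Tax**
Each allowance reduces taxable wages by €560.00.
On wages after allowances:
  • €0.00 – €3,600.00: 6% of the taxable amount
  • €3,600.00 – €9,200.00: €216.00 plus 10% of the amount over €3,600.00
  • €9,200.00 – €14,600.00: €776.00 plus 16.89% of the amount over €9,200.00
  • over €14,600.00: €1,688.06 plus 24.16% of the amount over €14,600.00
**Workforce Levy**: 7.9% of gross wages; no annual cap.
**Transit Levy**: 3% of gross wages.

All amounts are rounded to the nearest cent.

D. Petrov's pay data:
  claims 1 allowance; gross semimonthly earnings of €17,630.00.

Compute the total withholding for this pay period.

€4,206.48

Regional Income Tax: taxable = €17,630.00 − 1×€560.00 = €17,070.00
  €1,688.06 + 24.16% × (€17,070.00 − €14,600.00) = €1,688.06 + 24.16% × €2,470.00 = €2,284.81
Workforce Levy: 7.9% × €17,630.00 = €1,392.77
Transit Levy: 3% × €17,630.00 = €528.90
Total: €2,284.81 + €1,392.77 + €528.90 = €4,206.48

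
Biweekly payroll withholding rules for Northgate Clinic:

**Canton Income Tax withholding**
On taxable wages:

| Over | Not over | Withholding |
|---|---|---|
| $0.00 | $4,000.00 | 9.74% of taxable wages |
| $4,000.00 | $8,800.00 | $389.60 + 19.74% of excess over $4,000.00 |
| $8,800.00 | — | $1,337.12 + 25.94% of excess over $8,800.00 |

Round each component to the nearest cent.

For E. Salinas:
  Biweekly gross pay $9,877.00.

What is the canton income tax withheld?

Canton Income Tax: taxable = $9,877.00
  $1,337.12 + 25.94% × ($9,877.00 − $8,800.00) = $1,337.12 + 25.94% × $1,077.00 = $1,616.49

$1,616.49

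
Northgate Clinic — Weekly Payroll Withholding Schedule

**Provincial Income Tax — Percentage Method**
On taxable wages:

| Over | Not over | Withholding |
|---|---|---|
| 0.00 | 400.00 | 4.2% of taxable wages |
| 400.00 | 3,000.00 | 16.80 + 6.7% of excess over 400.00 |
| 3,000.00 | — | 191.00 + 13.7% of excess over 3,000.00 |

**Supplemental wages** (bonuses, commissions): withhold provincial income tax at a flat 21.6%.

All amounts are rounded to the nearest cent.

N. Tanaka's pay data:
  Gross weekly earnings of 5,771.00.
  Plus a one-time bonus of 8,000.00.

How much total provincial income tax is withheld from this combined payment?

2,298.63

Provincial Income Tax: taxable = 5,771.00
  191.00 + 13.7% × (5,771.00 − 3,000.00) = 191.00 + 13.7% × 2,771.00 = 570.63
Supplemental (21.6% flat on bonus): 21.6% × 8,000.00 = 1,728.00
Total provincial income tax: 570.63 + 1,728.00 = 2,298.63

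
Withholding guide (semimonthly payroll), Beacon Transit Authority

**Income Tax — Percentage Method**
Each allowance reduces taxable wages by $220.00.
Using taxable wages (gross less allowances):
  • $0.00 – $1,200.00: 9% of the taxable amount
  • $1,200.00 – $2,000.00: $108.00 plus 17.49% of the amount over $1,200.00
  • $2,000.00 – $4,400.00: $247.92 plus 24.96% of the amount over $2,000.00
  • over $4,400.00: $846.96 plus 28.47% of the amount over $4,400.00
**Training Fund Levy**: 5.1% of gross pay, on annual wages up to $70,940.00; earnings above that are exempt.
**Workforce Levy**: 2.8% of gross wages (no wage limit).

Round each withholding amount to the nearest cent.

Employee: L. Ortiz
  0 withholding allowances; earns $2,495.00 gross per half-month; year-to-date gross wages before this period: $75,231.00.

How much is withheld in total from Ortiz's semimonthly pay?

$441.33

Income Tax: taxable = $2,495.00
  $247.92 + 24.96% × ($2,495.00 − $2,000.00) = $247.92 + 24.96% × $495.00 = $371.47
Training Fund Levy: YTD $75,231.00 ≥ cap $70,940.00 → $0.00
Workforce Levy: 2.8% × $2,495.00 = $69.86
Total: $371.47 + $0.00 + $69.86 = $441.33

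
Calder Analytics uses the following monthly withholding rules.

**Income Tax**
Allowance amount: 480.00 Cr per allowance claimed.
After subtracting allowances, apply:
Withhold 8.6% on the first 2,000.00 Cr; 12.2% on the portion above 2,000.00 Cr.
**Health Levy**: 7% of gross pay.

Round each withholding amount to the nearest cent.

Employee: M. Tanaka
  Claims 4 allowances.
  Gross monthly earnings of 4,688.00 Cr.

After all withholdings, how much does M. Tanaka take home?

4,094.14 Cr

Income Tax: taxable = 4,688.00 Cr − 4×480.00 Cr = 2,768.00 Cr
  172.00 Cr + 12.2% × (2,768.00 Cr − 2,000.00 Cr) = 172.00 Cr + 12.2% × 768.00 Cr = 265.70 Cr
Health Levy: 7% × 4,688.00 Cr = 328.16 Cr
Total withheld: 265.70 Cr + 328.16 Cr = 593.86 Cr
Net pay: 4,688.00 Cr − 593.86 Cr = 4,094.14 Cr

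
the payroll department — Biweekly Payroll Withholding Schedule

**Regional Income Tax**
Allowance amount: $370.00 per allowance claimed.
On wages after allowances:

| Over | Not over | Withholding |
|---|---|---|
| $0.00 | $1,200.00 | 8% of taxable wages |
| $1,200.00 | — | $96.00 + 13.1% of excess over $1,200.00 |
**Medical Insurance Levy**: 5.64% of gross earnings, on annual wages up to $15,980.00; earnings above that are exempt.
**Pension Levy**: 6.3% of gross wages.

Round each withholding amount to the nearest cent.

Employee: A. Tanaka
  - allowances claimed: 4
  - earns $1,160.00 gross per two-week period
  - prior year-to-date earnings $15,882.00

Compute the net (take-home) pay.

$1,081.39

Regional Income Tax: taxable = $1,160.00 − 4×$370.00 = $-320.00
  Taxable ≤ 0 → $0.00
Medical Insurance Levy: cap $15,980.00 − YTD $15,882.00 = $98.00 subject; 5.64% × $98.00 = $5.53
Pension Levy: 6.3% × $1,160.00 = $73.08
Total withheld: $0.00 + $5.53 + $73.08 = $78.61
Net pay: $1,160.00 − $78.61 = $1,081.39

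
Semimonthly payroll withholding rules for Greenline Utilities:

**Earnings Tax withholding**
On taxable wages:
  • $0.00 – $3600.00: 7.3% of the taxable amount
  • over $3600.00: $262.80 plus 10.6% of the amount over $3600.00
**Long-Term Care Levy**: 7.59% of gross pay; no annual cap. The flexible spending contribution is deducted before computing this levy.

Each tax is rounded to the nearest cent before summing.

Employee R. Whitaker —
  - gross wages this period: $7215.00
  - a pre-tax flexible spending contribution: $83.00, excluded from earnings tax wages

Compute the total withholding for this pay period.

Earnings Tax: taxable = $7215.00 − $83.00 = $7132.00
  $262.80 + 10.6% × ($7132.00 − $3600.00) = $262.80 + 10.6% × $3532.00 = $637.19
Long-Term Care Levy: 7.59% × $7132.00 = $541.32
Total: $637.19 + $541.32 = $1178.51

$1178.51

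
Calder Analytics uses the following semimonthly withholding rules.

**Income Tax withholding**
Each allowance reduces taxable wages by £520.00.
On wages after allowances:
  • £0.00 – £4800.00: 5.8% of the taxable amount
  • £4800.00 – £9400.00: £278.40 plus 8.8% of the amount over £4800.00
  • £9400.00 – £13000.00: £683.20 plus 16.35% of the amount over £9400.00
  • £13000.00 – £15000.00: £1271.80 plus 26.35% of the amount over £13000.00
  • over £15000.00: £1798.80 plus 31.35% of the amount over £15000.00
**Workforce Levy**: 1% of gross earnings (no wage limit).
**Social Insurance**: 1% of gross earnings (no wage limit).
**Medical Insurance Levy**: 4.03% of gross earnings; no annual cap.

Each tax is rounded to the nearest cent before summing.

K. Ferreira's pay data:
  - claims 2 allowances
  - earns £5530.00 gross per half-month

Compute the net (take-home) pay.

£4936.12

Income Tax: taxable = £5530.00 − 2×£520.00 = £4490.00
  5.8% × £4490.00 = £260.42
Workforce Levy: 1% × £5530.00 = £55.30
Social Insurance: 1% × £5530.00 = £55.30
Medical Insurance Levy: 4.03% × £5530.00 = £222.86
Total withheld: £260.42 + £55.30 + £55.30 + £222.86 = £593.88
Net pay: £5530.00 − £593.88 = £4936.12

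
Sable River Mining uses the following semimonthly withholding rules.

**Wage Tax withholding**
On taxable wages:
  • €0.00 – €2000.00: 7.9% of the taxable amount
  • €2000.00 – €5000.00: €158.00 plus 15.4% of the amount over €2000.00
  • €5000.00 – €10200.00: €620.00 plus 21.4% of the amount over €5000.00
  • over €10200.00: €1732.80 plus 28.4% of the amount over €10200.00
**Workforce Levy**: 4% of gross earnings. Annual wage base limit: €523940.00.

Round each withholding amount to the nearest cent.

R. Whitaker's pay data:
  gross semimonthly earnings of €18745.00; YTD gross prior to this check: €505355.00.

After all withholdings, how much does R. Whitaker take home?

€13842.02

Wage Tax: taxable = €18745.00
  €1732.80 + 28.4% × (€18745.00 − €10200.00) = €1732.80 + 28.4% × €8545.00 = €4159.58
Workforce Levy: cap €523940.00 − YTD €505355.00 = €18585.00 subject; 4% × €18585.00 = €743.40
Total withheld: €4159.58 + €743.40 = €4902.98
Net pay: €18745.00 − €4902.98 = €13842.02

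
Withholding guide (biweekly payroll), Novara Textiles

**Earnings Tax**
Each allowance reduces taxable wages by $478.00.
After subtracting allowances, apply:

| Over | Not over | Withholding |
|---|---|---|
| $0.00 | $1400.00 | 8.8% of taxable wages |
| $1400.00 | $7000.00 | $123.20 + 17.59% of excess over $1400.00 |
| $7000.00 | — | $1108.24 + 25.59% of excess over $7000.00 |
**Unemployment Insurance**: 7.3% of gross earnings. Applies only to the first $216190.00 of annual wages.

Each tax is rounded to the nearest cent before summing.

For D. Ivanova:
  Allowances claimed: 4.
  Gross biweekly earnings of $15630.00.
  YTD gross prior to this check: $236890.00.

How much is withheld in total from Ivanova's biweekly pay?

Earnings Tax: taxable = $15630.00 − 4×$478.00 = $13718.00
  $1108.24 + 25.59% × ($13718.00 − $7000.00) = $1108.24 + 25.59% × $6718.00 = $2827.38
Unemployment Insurance: YTD $236890.00 ≥ cap $216190.00 → $0.00
Total: $2827.38 + $0.00 = $2827.38

$2827.38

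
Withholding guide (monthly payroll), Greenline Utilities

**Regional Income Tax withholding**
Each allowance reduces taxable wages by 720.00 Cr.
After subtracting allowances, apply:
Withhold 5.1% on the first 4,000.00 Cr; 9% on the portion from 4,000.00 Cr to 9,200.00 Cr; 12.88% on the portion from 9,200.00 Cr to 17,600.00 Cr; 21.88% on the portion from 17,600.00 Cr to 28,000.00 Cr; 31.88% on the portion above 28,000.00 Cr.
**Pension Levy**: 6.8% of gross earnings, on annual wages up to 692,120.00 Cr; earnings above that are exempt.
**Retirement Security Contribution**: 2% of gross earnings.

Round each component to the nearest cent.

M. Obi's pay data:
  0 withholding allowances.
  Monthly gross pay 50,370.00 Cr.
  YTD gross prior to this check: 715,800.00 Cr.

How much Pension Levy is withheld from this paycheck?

0.00 Cr

Pension Levy: YTD 715,800.00 Cr ≥ cap 692,120.00 Cr → 0.00 Cr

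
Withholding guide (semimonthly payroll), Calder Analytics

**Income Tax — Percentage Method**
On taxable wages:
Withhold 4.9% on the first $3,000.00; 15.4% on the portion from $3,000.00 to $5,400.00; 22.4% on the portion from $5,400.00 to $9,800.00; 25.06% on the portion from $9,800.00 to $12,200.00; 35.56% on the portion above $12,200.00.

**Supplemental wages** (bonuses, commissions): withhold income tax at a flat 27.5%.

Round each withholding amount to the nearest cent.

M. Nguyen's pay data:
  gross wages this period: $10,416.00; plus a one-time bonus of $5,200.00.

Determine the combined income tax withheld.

$3,086.57

Income Tax: taxable = $10,416.00
  $1,502.20 + 25.06% × ($10,416.00 − $9,800.00) = $1,502.20 + 25.06% × $616.00 = $1,656.57
Supplemental (27.5% flat on bonus): 27.5% × $5,200.00 = $1,430.00
Total income tax: $1,656.57 + $1,430.00 = $3,086.57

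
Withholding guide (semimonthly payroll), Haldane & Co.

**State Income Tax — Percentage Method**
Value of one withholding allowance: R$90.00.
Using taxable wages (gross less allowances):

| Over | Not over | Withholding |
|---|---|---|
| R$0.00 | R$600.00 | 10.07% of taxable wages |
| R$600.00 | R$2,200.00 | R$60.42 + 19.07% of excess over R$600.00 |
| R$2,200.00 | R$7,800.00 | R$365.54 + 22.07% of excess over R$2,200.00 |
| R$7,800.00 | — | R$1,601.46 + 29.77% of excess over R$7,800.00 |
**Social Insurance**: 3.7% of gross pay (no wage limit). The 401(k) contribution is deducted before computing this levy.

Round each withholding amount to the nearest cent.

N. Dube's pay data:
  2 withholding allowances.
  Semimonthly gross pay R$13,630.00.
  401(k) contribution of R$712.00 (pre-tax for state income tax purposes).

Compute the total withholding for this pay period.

State Income Tax: taxable = R$13,630.00 − R$712.00 − 2×R$90.00 = R$12,738.00
  R$1,601.46 + 29.77% × (R$12,738.00 − R$7,800.00) = R$1,601.46 + 29.77% × R$4,938.00 = R$3,071.50
Social Insurance: 3.7% × R$12,918.00 = R$477.97
Total: R$3,071.50 + R$477.97 = R$3,549.47

R$3,549.47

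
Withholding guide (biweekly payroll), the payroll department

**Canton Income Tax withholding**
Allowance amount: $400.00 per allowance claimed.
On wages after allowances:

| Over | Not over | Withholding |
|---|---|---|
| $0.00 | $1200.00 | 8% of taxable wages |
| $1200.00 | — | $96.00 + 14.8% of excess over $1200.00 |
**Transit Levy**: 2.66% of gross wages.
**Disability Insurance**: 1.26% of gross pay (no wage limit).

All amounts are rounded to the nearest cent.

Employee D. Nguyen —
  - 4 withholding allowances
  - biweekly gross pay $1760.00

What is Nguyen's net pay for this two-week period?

$1678.20

Canton Income Tax: taxable = $1760.00 − 4×$400.00 = $160.00
  8% × $160.00 = $12.80
Transit Levy: 2.66% × $1760.00 = $46.82
Disability Insurance: 1.26% × $1760.00 = $22.18
Total withheld: $12.80 + $46.82 + $22.18 = $81.80
Net pay: $1760.00 − $81.80 = $1678.20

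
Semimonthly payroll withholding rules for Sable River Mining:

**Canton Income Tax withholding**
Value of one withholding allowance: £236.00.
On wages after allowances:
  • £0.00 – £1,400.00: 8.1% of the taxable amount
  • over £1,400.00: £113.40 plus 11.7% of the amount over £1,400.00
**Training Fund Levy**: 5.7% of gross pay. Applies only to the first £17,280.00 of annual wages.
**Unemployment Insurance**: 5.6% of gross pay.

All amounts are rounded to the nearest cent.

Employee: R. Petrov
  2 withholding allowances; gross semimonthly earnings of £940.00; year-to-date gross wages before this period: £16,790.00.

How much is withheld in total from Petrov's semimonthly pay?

£118.48

Canton Income Tax: taxable = £940.00 − 2×£236.00 = £468.00
  8.1% × £468.00 = £37.91
Training Fund Levy: cap £17,280.00 − YTD £16,790.00 = £490.00 subject; 5.7% × £490.00 = £27.93
Unemployment Insurance: 5.6% × £940.00 = £52.64
Total: £37.91 + £27.93 + £52.64 = £118.48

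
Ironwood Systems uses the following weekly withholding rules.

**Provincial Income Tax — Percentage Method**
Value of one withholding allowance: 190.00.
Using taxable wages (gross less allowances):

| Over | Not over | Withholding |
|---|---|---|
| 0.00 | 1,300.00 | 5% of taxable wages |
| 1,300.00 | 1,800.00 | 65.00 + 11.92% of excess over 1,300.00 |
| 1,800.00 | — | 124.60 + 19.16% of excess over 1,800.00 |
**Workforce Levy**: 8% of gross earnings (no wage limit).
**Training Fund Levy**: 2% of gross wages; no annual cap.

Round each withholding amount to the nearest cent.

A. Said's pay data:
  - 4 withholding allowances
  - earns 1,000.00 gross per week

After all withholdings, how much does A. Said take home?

Provincial Income Tax: taxable = 1,000.00 − 4×190.00 = 240.00
  5% × 240.00 = 12.00
Workforce Levy: 8% × 1,000.00 = 80.00
Training Fund Levy: 2% × 1,000.00 = 20.00
Total withheld: 12.00 + 80.00 + 20.00 = 112.00
Net pay: 1,000.00 − 112.00 = 888.00

888.00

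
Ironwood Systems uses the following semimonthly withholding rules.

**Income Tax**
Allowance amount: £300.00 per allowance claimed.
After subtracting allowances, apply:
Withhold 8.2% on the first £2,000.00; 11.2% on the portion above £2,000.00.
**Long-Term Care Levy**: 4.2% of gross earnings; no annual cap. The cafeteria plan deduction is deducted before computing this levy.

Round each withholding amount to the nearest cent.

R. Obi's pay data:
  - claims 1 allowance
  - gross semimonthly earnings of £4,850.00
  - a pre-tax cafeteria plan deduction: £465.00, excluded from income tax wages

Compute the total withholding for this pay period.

£581.69

Income Tax: taxable = £4,850.00 − £465.00 − 1×£300.00 = £4,085.00
  £164.00 + 11.2% × (£4,085.00 − £2,000.00) = £164.00 + 11.2% × £2,085.00 = £397.52
Long-Term Care Levy: 4.2% × £4,385.00 = £184.17
Total: £397.52 + £184.17 = £581.69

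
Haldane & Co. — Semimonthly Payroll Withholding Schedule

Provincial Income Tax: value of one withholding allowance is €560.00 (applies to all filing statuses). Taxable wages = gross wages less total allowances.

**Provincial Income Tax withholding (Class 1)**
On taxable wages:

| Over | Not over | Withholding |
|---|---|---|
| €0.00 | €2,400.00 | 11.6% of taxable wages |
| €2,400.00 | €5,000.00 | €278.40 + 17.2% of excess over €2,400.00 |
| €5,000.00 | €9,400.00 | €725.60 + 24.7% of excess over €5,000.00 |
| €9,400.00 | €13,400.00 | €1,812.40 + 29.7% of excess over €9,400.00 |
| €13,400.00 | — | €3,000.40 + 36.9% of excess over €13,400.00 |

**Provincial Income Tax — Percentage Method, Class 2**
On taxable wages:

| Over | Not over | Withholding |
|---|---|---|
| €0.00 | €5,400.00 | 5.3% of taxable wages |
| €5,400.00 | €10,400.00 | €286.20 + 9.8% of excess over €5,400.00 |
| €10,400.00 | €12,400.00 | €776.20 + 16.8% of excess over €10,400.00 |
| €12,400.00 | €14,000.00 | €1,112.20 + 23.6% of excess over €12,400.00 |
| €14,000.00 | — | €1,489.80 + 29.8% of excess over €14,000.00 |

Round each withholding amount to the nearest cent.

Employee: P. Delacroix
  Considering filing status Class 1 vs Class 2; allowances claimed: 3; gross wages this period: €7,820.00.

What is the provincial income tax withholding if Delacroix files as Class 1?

€1,007.18

Provincial Income Tax (Class 1): taxable = €7,820.00 − 3×€560.00 = €6,140.00
  €725.60 + 24.7% × (€6,140.00 − €5,000.00) = €725.60 + 24.7% × €1,140.00 = €1,007.18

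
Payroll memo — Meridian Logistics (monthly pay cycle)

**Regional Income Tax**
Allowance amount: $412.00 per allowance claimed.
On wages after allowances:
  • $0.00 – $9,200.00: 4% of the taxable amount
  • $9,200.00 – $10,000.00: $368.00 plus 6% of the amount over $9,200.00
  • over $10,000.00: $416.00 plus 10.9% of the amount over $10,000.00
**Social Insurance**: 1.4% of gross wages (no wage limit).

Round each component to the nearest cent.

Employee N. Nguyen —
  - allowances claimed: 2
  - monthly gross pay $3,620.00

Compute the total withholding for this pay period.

$162.52

Regional Income Tax: taxable = $3,620.00 − 2×$412.00 = $2,796.00
  4% × $2,796.00 = $111.84
Social Insurance: 1.4% × $3,620.00 = $50.68
Total: $111.84 + $50.68 = $162.52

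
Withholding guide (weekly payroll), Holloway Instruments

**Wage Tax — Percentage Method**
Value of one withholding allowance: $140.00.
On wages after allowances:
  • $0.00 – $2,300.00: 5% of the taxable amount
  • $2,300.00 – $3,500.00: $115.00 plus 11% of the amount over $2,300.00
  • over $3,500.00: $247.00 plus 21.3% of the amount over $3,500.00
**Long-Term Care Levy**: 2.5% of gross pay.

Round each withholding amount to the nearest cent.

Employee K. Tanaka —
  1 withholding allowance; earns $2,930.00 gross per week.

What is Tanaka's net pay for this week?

Wage Tax: taxable = $2,930.00 − 1×$140.00 = $2,790.00
  $115.00 + 11% × ($2,790.00 − $2,300.00) = $115.00 + 11% × $490.00 = $168.90
Long-Term Care Levy: 2.5% × $2,930.00 = $73.25
Total withheld: $168.90 + $73.25 = $242.15
Net pay: $2,930.00 − $242.15 = $2,687.85

$2,687.85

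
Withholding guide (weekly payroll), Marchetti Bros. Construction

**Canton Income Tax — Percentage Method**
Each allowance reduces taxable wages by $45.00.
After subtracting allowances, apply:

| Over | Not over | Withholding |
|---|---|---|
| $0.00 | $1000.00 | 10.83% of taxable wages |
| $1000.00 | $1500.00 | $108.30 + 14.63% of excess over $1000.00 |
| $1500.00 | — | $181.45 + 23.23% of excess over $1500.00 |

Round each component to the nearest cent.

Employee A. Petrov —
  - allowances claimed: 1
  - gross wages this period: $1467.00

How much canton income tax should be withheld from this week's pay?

Canton Income Tax: taxable = $1467.00 − 1×$45.00 = $1422.00
  $108.30 + 14.63% × ($1422.00 − $1000.00) = $108.30 + 14.63% × $422.00 = $170.04

$170.04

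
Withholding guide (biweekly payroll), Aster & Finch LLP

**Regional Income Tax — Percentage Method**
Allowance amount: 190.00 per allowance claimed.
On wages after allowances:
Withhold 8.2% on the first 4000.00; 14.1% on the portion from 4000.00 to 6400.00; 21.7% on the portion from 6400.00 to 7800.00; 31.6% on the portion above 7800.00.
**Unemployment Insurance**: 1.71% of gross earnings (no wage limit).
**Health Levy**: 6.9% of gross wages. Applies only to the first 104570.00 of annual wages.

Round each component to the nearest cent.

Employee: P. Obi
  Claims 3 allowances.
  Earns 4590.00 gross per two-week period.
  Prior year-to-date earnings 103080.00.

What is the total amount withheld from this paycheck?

512.12

Regional Income Tax: taxable = 4590.00 − 3×190.00 = 4020.00
  328.00 + 14.1% × (4020.00 − 4000.00) = 328.00 + 14.1% × 20.00 = 330.82
Unemployment Insurance: 1.71% × 4590.00 = 78.49
Health Levy: cap 104570.00 − YTD 103080.00 = 1490.00 subject; 6.9% × 1490.00 = 102.81
Total: 330.82 + 78.49 + 102.81 = 512.12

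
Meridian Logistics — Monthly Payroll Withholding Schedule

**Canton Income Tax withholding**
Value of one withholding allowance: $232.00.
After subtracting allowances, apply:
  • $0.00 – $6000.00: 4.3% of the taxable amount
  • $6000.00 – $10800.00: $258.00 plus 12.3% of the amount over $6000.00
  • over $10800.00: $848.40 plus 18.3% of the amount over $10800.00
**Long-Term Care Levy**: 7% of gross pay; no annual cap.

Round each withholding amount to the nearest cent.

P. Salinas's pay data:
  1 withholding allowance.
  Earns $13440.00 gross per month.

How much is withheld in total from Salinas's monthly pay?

$2229.86

Canton Income Tax: taxable = $13440.00 − 1×$232.00 = $13208.00
  $848.40 + 18.3% × ($13208.00 − $10800.00) = $848.40 + 18.3% × $2408.00 = $1289.06
Long-Term Care Levy: 7% × $13440.00 = $940.80
Total: $1289.06 + $940.80 = $2229.86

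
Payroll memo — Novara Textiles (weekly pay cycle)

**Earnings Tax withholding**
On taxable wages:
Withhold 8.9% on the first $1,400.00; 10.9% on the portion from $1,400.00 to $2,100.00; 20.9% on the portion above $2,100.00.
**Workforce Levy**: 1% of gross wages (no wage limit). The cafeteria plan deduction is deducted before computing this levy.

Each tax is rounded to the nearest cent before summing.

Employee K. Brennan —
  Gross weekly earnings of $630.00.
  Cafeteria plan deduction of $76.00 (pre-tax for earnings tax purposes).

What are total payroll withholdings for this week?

$54.85

Earnings Tax: taxable = $630.00 − $76.00 = $554.00
  8.9% × $554.00 = $49.31
Workforce Levy: 1% × $554.00 = $5.54
Total: $49.31 + $5.54 = $54.85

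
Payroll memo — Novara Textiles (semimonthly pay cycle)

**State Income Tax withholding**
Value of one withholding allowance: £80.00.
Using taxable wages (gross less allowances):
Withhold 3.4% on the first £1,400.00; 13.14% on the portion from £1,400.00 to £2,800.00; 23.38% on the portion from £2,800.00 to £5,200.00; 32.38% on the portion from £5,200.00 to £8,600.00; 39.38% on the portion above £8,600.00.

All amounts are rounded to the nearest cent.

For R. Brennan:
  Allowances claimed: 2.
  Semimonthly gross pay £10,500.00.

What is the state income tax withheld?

State Income Tax: taxable = £10,500.00 − 2×£80.00 = £10,340.00
  £1,893.60 + 39.38% × (£10,340.00 − £8,600.00) = £1,893.60 + 39.38% × £1,740.00 = £2,578.81

£2,578.81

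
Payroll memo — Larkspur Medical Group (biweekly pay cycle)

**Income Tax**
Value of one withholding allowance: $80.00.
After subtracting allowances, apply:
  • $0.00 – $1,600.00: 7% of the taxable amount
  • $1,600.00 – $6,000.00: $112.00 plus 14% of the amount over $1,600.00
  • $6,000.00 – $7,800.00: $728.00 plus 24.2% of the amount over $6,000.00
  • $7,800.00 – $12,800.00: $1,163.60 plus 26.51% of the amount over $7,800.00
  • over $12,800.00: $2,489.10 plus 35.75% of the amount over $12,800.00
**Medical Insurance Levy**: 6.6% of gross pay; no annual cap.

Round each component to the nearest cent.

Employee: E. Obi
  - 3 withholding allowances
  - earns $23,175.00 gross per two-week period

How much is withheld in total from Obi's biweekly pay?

Income Tax: taxable = $23,175.00 − 3×$80.00 = $22,935.00
  $2,489.10 + 35.75% × ($22,935.00 − $12,800.00) = $2,489.10 + 35.75% × $10,135.00 = $6,112.36
Medical Insurance Levy: 6.6% × $23,175.00 = $1,529.55
Total: $6,112.36 + $1,529.55 = $7,641.91

$7,641.91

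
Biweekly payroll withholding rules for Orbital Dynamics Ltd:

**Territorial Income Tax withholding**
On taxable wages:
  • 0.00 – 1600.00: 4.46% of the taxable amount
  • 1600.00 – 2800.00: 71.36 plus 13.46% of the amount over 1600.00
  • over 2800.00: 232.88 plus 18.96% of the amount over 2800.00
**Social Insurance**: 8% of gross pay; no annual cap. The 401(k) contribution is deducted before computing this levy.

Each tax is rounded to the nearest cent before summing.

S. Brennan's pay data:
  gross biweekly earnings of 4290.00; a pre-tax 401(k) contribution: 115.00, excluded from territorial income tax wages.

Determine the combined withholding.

Territorial Income Tax: taxable = 4290.00 − 115.00 = 4175.00
  232.88 + 18.96% × (4175.00 − 2800.00) = 232.88 + 18.96% × 1375.00 = 493.58
Social Insurance: 8% × 4175.00 = 334.00
Total: 493.58 + 334.00 = 827.58

827.58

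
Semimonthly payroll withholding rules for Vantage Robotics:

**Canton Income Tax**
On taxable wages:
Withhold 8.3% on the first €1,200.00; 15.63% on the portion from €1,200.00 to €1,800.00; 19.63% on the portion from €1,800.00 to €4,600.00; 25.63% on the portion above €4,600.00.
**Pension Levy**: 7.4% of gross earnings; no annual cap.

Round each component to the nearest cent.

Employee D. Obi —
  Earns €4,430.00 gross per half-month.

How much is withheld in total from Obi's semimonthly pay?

€1,037.47

Canton Income Tax: taxable = €4,430.00
  €193.38 + 19.63% × (€4,430.00 − €1,800.00) = €193.38 + 19.63% × €2,630.00 = €709.65
Pension Levy: 7.4% × €4,430.00 = €327.82
Total: €709.65 + €327.82 = €1,037.47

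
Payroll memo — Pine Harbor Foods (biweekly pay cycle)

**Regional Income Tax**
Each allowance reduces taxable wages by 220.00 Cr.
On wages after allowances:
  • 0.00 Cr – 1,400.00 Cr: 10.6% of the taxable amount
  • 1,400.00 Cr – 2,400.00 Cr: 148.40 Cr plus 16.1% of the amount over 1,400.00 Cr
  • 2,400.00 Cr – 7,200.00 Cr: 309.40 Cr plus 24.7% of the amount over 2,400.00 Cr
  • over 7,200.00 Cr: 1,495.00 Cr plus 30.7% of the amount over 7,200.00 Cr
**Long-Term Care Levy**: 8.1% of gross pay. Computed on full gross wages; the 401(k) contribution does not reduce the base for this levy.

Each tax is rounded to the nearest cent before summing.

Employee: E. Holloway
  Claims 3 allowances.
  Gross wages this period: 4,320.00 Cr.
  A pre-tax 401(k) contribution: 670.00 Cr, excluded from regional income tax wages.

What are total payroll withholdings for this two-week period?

Regional Income Tax: taxable = 4,320.00 Cr − 670.00 Cr − 3×220.00 Cr = 2,990.00 Cr
  309.40 Cr + 24.7% × (2,990.00 Cr − 2,400.00 Cr) = 309.40 Cr + 24.7% × 590.00 Cr = 455.13 Cr
Long-Term Care Levy: 8.1% × 4,320.00 Cr = 349.92 Cr
Total: 455.13 Cr + 349.92 Cr = 805.05 Cr

805.05 Cr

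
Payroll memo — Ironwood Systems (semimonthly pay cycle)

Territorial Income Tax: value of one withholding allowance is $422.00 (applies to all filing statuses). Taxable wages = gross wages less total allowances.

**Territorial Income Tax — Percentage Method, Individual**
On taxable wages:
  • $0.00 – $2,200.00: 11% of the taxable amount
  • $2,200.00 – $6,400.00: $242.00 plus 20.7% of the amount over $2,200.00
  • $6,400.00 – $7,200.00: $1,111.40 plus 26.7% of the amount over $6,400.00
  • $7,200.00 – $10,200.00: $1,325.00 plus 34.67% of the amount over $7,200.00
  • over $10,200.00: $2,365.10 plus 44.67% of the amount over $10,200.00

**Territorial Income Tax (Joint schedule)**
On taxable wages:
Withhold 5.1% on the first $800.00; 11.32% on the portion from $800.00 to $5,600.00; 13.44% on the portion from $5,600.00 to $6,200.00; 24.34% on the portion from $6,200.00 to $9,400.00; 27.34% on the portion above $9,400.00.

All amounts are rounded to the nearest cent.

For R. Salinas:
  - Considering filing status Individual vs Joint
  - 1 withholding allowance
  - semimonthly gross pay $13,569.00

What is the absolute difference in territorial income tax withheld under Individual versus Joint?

$1,213.41

Territorial Income Tax (Individual): taxable = $13,569.00 − 1×$422.00 = $13,147.00
  $2,365.10 + 44.67% × ($13,147.00 − $10,200.00) = $2,365.10 + 44.67% × $2,947.00 = $3,681.52
Territorial Income Tax (Joint): taxable = $13,569.00 − 1×$422.00 = $13,147.00
  $1,443.68 + 27.34% × ($13,147.00 − $9,400.00) = $1,443.68 + 27.34% × $3,747.00 = $2,468.11
Difference: |$3,681.52 − $2,468.11| = $1,213.41 (higher under Individual)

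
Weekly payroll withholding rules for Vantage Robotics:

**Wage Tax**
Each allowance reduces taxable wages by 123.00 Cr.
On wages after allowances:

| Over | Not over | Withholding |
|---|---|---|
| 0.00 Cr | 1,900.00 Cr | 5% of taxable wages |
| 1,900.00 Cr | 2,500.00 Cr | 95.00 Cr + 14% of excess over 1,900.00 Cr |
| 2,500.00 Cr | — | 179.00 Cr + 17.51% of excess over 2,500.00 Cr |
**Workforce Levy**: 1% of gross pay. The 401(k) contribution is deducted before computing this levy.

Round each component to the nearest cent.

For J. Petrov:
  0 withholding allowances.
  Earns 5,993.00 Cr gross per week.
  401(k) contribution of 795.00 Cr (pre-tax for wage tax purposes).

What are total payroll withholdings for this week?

703.40 Cr

Wage Tax: taxable = 5,993.00 Cr − 795.00 Cr = 5,198.00 Cr
  179.00 Cr + 17.51% × (5,198.00 Cr − 2,500.00 Cr) = 179.00 Cr + 17.51% × 2,698.00 Cr = 651.42 Cr
Workforce Levy: 1% × 5,198.00 Cr = 51.98 Cr
Total: 651.42 Cr + 51.98 Cr = 703.40 Cr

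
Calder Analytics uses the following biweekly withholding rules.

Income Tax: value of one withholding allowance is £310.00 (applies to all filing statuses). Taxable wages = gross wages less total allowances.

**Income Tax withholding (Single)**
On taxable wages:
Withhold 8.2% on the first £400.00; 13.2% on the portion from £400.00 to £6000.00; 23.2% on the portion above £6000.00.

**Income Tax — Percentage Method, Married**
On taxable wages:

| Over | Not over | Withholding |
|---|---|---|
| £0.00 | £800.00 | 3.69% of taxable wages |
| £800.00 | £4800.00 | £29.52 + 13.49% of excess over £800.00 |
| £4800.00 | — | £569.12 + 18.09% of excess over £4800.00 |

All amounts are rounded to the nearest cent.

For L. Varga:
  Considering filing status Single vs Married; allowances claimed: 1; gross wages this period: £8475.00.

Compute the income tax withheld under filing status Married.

Income Tax (Married): taxable = £8475.00 − 1×£310.00 = £8165.00
  £569.12 + 18.09% × (£8165.00 − £4800.00) = £569.12 + 18.09% × £3365.00 = £1177.85

£1177.85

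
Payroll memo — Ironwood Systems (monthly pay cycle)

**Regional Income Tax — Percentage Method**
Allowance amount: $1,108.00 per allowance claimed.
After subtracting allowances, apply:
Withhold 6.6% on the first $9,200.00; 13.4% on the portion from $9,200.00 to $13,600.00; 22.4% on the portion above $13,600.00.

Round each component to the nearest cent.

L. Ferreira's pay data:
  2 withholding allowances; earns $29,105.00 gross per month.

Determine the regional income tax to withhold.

$4,173.54

Regional Income Tax: taxable = $29,105.00 − 2×$1,108.00 = $26,889.00
  $1,196.80 + 22.4% × ($26,889.00 − $13,600.00) = $1,196.80 + 22.4% × $13,289.00 = $4,173.54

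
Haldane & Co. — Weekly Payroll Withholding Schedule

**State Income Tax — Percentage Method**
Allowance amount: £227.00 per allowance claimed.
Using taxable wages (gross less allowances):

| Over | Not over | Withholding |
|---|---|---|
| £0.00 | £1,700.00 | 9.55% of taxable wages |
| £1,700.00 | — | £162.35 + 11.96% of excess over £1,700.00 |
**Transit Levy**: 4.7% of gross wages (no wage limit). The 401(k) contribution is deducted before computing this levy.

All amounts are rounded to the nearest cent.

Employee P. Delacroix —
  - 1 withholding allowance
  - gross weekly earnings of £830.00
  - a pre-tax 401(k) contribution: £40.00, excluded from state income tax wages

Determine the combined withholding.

State Income Tax: taxable = £830.00 − £40.00 − 1×£227.00 = £563.00
  9.55% × £563.00 = £53.77
Transit Levy: 4.7% × £790.00 = £37.13
Total: £53.77 + £37.13 = £90.90

£90.90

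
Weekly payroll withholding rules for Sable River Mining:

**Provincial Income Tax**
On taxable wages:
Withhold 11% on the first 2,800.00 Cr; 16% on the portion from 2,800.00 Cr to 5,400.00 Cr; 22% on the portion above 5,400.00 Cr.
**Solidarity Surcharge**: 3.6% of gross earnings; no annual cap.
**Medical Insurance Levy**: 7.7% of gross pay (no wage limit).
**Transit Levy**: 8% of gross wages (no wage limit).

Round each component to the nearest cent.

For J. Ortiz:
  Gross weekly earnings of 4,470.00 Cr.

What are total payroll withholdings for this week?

Provincial Income Tax: taxable = 4,470.00 Cr
  308.00 Cr + 16% × (4,470.00 Cr − 2,800.00 Cr) = 308.00 Cr + 16% × 1,670.00 Cr = 575.20 Cr
Solidarity Surcharge: 3.6% × 4,470.00 Cr = 160.92 Cr
Medical Insurance Levy: 7.7% × 4,470.00 Cr = 344.19 Cr
Transit Levy: 8% × 4,470.00 Cr = 357.60 Cr
Total: 575.20 Cr + 160.92 Cr + 344.19 Cr + 357.60 Cr = 1,437.91 Cr

1,437.91 Cr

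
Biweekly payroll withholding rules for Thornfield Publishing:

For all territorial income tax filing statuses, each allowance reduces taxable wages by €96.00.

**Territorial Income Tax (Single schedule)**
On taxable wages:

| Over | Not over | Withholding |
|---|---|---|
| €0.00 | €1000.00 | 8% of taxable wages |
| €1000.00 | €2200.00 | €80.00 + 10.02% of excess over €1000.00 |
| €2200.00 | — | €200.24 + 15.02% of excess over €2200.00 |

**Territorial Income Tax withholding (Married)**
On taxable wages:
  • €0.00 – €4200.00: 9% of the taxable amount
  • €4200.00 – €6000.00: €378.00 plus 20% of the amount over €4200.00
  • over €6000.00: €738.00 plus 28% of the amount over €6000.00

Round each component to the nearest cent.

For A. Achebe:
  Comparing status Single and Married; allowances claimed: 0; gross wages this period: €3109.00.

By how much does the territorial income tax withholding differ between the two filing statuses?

€56.96

Territorial Income Tax (Single): taxable = €3109.00
  €200.24 + 15.02% × (€3109.00 − €2200.00) = €200.24 + 15.02% × €909.00 = €336.77
Territorial Income Tax (Married): taxable = €3109.00
  9% × €3109.00 = €279.81
Difference: |€336.77 − €279.81| = €56.96 (higher under Single)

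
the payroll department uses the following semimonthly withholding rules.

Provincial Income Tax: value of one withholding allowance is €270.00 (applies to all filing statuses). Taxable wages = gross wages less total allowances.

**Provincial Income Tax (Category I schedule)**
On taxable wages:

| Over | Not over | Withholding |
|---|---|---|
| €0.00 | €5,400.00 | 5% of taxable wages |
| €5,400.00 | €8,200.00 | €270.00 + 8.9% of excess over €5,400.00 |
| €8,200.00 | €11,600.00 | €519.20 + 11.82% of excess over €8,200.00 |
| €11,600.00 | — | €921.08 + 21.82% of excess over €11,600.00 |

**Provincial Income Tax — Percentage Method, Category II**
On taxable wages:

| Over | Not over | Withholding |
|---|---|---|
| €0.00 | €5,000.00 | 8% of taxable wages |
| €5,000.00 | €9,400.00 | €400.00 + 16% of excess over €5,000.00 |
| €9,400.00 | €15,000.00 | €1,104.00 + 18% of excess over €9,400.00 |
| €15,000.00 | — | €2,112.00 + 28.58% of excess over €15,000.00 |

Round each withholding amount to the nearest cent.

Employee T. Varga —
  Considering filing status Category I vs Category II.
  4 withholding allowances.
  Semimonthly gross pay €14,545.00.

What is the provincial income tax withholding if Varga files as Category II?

€1,835.70

Provincial Income Tax (Category II): taxable = €14,545.00 − 4×€270.00 = €13,465.00
  €1,104.00 + 18% × (€13,465.00 − €9,400.00) = €1,104.00 + 18% × €4,065.00 = €1,835.70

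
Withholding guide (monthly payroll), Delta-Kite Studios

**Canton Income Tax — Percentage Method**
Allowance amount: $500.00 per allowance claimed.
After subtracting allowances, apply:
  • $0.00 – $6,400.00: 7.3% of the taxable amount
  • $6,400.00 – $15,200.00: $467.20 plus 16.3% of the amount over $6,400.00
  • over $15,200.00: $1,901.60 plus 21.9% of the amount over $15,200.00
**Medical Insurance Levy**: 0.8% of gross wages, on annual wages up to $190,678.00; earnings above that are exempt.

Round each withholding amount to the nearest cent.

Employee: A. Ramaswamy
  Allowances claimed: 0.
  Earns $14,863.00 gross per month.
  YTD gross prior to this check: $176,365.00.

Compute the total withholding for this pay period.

Canton Income Tax: taxable = $14,863.00
  $467.20 + 16.3% × ($14,863.00 − $6,400.00) = $467.20 + 16.3% × $8,463.00 = $1,846.67
Medical Insurance Levy: cap $190,678.00 − YTD $176,365.00 = $14,313.00 subject; 0.8% × $14,313.00 = $114.50
Total: $1,846.67 + $114.50 = $1,961.17

$1,961.17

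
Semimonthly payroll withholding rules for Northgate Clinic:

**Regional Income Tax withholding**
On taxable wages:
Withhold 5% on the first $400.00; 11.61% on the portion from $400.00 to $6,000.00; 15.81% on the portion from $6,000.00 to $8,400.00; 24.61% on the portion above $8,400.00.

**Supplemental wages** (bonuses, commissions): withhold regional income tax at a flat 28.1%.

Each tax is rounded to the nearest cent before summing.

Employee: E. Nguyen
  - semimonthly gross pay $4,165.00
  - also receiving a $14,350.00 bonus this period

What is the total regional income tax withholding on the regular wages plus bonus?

Regional Income Tax: taxable = $4,165.00
  $20.00 + 11.61% × ($4,165.00 − $400.00) = $20.00 + 11.61% × $3,765.00 = $457.12
Supplemental (28.1% flat on bonus): 28.1% × $14,350.00 = $4,032.35
Total regional income tax: $457.12 + $4,032.35 = $4,489.47

$4,489.47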